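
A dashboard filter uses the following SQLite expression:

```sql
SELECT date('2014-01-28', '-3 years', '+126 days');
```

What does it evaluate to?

Adding -3 years to 2014-01-28 gives 2011-01-28.
Applying '+126 days' to 2011-01-28: counting 126 days forward gives 2011-06-03.

2011-06-03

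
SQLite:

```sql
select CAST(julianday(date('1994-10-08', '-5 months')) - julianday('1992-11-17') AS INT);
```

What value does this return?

537

Adding -5 months to 1994-10-08 gives 1994-05-08.
13 days remain in November 1992 after the 17th (30 − 17).
Full months from December 1992 through April 1994 contribute their day counts.
Then 8 days into May 1994.
Total: 13 + 31 + 31 + 28 + 31 + 30 + 31 + 30 + 31 + 31 + 30 + 31 + 30 + 31 + 31 + 28 + 31 + 30 + 8 = 537.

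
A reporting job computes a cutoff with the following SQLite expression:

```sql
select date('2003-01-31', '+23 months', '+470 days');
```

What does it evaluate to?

Adding +23 months to 2003-01-31 gives 2004-12-31.
Applying '+470 days' to 2004-12-31: counting 470 days forward gives 2006-04-15.

2006-04-15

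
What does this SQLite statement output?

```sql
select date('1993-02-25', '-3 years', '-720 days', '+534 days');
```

Adding -3 years to 1993-02-25 gives 1990-02-25.
Applying '-720 days' to 1990-02-25: counting 720 days back gives 1988-03-07.
Applying '+534 days' to 1988-03-07: counting 534 days forward gives 1989-08-23.

1989-08-23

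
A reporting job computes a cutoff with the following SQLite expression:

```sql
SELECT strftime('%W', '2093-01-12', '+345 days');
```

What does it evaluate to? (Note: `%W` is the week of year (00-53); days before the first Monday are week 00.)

51

First apply '+345 days': 2093-01-12 → 2093-12-23.
2093-12-23 is a Wednesday. SQLite's %W counts Mondays since the year started; the result is 51.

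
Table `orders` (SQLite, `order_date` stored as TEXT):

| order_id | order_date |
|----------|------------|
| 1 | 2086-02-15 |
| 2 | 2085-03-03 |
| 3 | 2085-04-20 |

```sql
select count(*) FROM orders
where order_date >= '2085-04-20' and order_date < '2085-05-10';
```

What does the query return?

Rows in [2085-04-20, 2085-05-10): 2085-04-20 → 1 row.

1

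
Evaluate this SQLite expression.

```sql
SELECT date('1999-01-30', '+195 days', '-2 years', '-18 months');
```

1996-02-13

Applying '+195 days' to 1999-01-30: counting 195 days forward gives 1999-08-13.
Adding -2 years to 1999-08-13 gives 1997-08-13.
Adding -18 months to 1997-08-13 gives 1996-02-13.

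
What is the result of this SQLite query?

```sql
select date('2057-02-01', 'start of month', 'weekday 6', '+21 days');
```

`start of month` rewinds 2057-02-01 to 2057-02-01.
`weekday 6` advances to the next Saturday; 2057-02-01 is a Thursday, so it moves forward to 2057-02-03.
Advancing 21 more days within February lands on 2057-02-24.

2057-02-24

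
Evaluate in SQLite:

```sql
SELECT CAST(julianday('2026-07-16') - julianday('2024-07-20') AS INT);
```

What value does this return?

726

11 days remain in July 2024 after the 20th (31 − 20).
Full months from August 2024 through June 2026 contribute their day counts.
Then 16 days into July 2026.
Total: 11 + 31 + 30 + 31 + 30 + 31 + 31 + 28 + 31 + 30 + 31 + 30 + 31 + 31 + 30 + 31 + 30 + 31 + 31 + 28 + 31 + 30 + 31 + 30 + 16 = 726.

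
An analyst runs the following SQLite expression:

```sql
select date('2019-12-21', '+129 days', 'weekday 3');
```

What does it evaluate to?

Applying '+129 days' to 2019-12-21: counting 129 days forward gives 2020-04-28.
`weekday 3` advances to the next Wednesday; 2020-04-28 is a Tuesday, so it moves forward to 2020-04-29.

2020-04-29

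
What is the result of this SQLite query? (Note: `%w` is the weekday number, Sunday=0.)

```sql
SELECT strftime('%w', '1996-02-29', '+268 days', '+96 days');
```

4

First apply '+268 days', '+96 days': 1996-02-29 → 1997-02-27.
1997-02-27 is a Thursday; with Sunday=0 that is 4.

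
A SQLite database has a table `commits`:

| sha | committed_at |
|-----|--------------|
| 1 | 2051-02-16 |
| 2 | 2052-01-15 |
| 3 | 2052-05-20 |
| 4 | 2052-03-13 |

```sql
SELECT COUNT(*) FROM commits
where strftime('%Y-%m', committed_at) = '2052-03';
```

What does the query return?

Rows with year-month 2052-03: 2052-03-13 → 1.

1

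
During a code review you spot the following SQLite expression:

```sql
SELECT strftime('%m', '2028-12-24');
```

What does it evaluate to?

12

`%m` extracts the 2-digit month (01-12): 12.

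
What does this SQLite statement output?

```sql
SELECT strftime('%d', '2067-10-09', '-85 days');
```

16

First apply '-85 days': 2067-10-09 → 2067-07-16.
`%d` extracts the 2-digit day of month: 16.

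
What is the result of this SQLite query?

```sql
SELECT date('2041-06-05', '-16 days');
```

Going back 5 days from 2041-06-05 reaches 2041-05-31 (last day of May, 31 days).
Going back 11 days within May lands on 2041-05-20.

2041-05-20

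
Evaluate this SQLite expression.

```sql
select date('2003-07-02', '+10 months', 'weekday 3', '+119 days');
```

2004-09-01

Adding +10 months to 2003-07-02 gives 2004-05-02.
`weekday 3` advances to the next Wednesday; 2004-05-02 is a Sunday, so it moves forward to 2004-05-05.
Applying '+119 days' to 2004-05-05: counting 119 days forward gives 2004-09-01.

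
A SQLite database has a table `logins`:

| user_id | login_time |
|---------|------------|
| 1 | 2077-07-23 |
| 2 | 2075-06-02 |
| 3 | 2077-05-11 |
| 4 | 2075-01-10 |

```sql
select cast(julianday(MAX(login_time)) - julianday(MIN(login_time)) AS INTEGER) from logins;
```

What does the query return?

MIN = 2075-01-10, MAX = 2077-07-23.
21 days remain in January 2075 after the 10th (31 − 10).
Full months from February 2075 through June 2077 contribute their day counts.
Then 23 days into July 2077.
Total: 21 + 28 + 31 + 30 + 31 + 30 + 31 + 31 + 30 + 31 + 30 + 31 + 31 + 29 + 31 + 30 + 31 + 30 + 31 + 31 + 30 + 31 + 30 + 31 + 31 + 28 + 31 + 30 + 31 + 30 + 23 = 925.

925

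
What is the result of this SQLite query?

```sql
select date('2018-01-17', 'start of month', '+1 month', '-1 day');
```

2018-01-31

`start of month` rewinds 2018-01-17 to 2018-01-01.
Adding +1 month to 2018-01-01 gives 2018-02-01.
Going back 1 day from 2018-02-01 reaches 2018-01-31 (last day of January, 31 days).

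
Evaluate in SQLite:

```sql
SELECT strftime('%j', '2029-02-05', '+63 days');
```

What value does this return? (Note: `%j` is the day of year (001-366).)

First apply '+63 days': 2029-02-05 → 2029-04-09.
Day-of-year for 2029-04-09: days since 2029-01-01 inclusive = 99, zero-padded to 099.

099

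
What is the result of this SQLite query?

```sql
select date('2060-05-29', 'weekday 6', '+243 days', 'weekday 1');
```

2061-01-31

`weekday 6` advances to the next Saturday; 2060-05-29 is already a Saturday, so it stays at 2060-05-29.
Applying '+243 days' to 2060-05-29: counting 243 days forward gives 2061-01-27.
`weekday 1` advances to the next Monday; 2061-01-27 is a Thursday, so it moves forward to 2061-01-31.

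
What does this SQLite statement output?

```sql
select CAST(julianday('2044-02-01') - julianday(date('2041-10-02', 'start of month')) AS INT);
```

853

`start of month` rewinds 2041-10-02 to 2041-10-01.
30 days remain in October 2041 after the 1st (31 − 1).
Full months from November 2041 through January 2044 contribute their day counts.
Then 1 day into February 2044.
Total: 30 + 30 + 31 + 31 + 28 + 31 + 30 + 31 + 30 + 31 + 31 + 30 + 31 + 30 + 31 + 31 + 28 + 31 + 30 + 31 + 30 + 31 + 31 + 30 + 31 + 30 + 31 + 31 + 1 = 853.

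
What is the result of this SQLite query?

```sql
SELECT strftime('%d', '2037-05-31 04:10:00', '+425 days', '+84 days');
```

22

First apply '+425 days', '+84 days': 2037-05-31 04:10:00 → 2038-10-22 04:10:00.
`%d` extracts the 2-digit day of month: 22.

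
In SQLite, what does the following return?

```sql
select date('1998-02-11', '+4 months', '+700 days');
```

2000-05-11

Adding +4 months to 1998-02-11 gives 1998-06-11.
Applying '+700 days' to 1998-06-11: counting 700 days forward gives 2000-05-11.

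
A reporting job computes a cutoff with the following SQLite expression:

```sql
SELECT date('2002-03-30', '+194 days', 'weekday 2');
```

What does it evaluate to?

2002-10-15

Applying '+194 days' to 2002-03-30: counting 194 days forward gives 2002-10-10.
`weekday 2` advances to the next Tuesday; 2002-10-10 is a Thursday, so it moves forward to 2002-10-15.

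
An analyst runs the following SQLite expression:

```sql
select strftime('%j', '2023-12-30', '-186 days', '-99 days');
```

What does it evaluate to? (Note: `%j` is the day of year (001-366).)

First apply '-186 days', '-99 days': 2023-12-30 → 2023-03-20.
Day-of-year for 2023-03-20: days since 2023-01-01 inclusive = 79, zero-padded to 079.

079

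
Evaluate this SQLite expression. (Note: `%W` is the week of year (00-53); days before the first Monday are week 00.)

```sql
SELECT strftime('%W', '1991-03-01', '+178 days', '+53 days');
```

First apply '+178 days', '+53 days': 1991-03-01 → 1991-10-18.
1991-10-18 is a Friday. SQLite's %W counts Mondays since the year started; the result is 41.

41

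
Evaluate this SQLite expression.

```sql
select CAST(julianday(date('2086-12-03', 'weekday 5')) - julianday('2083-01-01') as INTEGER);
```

`weekday 5` advances to the next Friday; 2086-12-03 is a Tuesday, so it moves forward to 2086-12-06.
30 days remain in January 2083 after the 1st (31 − 1).
Full months from February 2083 through November 2086 contribute their day counts.
Then 6 days into December 2086.
Total: 30 + 28 + 31 + 30 + 31 + 30 + 31 + 31 + 30 + 31 + 30 + 31 + 31 + 29 + 31 + 30 + 31 + 30 + 31 + 31 + 30 + 31 + 30 + 31 + 31 + 28 + 31 + 30 + 31 + 30 + 31 + 31 + 30 + 31 + 30 + 31 + 31 + 28 + 31 + 30 + 31 + 30 + 31 + 31 + 30 + 31 + 30 + 6 = 1435.

1435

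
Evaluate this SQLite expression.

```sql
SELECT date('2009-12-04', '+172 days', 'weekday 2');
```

2010-05-25

Applying '+172 days' to 2009-12-04: counting 172 days forward gives 2010-05-25.
`weekday 2` advances to the next Tuesday; 2010-05-25 is already a Tuesday, so it stays at 2010-05-25.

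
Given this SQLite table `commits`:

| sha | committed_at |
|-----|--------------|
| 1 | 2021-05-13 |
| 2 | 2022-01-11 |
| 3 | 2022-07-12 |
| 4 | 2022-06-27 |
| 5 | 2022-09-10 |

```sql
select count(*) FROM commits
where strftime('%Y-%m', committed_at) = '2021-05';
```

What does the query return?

1

Rows with year-month 2021-05: 2021-05-13 → 1.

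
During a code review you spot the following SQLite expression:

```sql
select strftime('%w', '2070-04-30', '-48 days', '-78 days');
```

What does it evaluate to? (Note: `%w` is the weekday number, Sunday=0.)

First apply '-48 days', '-78 days': 2070-04-30 → 2069-12-25.
2069-12-25 is a Wednesday; with Sunday=0 that is 3.

3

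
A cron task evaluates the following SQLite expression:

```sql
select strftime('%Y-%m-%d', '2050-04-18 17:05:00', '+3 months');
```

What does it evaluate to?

First apply '+3 months': 2050-04-18 17:05:00 → 2050-07-18 17:05:00.
`%Y-%m-%d` extracts the ISO date: 2050-07-18.

2050-07-18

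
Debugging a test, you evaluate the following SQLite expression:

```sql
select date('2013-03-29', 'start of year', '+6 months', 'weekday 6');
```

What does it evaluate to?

2013-07-06

`start of year` rewinds 2013-03-29 to 2013-01-01.
Adding +6 months to 2013-01-01 gives 2013-07-01.
`weekday 6` advances to the next Saturday; 2013-07-01 is a Monday, so it moves forward to 2013-07-06.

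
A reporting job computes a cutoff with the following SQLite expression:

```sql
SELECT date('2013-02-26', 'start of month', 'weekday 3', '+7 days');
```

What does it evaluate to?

`start of month` rewinds 2013-02-26 to 2013-02-01.
`weekday 3` advances to the next Wednesday; 2013-02-01 is a Friday, so it moves forward to 2013-02-06.
Advancing 7 more days within February lands on 2013-02-13.

2013-02-13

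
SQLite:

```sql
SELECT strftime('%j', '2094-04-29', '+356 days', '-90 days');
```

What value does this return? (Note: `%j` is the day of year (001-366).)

020

First apply '+356 days', '-90 days': 2094-04-29 → 2095-01-20.
Day-of-year for 2095-01-20: days since 2095-01-01 inclusive = 20, zero-padded to 020.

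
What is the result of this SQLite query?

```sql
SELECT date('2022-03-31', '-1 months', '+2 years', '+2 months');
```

2024-05-03

Adding -1 month to 2022-03-31 targets 2022-02-31. February 2022 has only 28 days, so SQLite normalizes the 3-day overflow forward to 2022-03-03.
Adding +2 years to 2022-03-03 gives 2024-03-03.
Adding +2 months to 2024-03-03 gives 2024-05-03.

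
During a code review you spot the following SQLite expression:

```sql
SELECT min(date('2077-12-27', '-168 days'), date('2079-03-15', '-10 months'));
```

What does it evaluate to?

2077-07-12

date('2077-12-27', '-168 days') → 2077-07-12.
date('2079-03-15', '-10 months') → 2078-05-15.
Earlier of the two is 2077-07-12.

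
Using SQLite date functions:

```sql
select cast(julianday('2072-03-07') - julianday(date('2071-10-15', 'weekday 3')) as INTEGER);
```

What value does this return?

138

`weekday 3` advances to the next Wednesday; 2071-10-15 is a Thursday, so it moves forward to 2071-10-21.
10 days remain in October 2071 after the 21st (31 − 21).
November 2071: 30 days.
December 2071: 31 days.
January 2072: 31 days.
February 2072: 29 days (leap year).
Then 7 days into March 2072.
Total: 10 + 30 + 31 + 31 + 29 + 7 = 138.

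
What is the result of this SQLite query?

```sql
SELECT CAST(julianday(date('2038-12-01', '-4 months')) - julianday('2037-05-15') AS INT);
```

443

Adding -4 months to 2038-12-01 gives 2038-08-01.
16 days remain in May 2037 after the 15th (31 − 15).
Full months from June 2037 through July 2038 contribute their day counts.
Then 1 day into August 2038.
Total: 16 + 30 + 31 + 31 + 30 + 31 + 30 + 31 + 31 + 28 + 31 + 30 + 31 + 30 + 31 + 1 = 443.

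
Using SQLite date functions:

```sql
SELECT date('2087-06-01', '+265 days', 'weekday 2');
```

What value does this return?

Applying '+265 days' to 2087-06-01: counting 265 days forward gives 2088-02-21.
`weekday 2` advances to the next Tuesday; 2088-02-21 is a Saturday, so it moves forward to 2088-02-24.

2088-02-24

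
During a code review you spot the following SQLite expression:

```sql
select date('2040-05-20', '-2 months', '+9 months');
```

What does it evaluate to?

2040-12-20

Adding -2 months to 2040-05-20 gives 2040-03-20.
Adding +9 months to 2040-03-20 gives 2040-12-20.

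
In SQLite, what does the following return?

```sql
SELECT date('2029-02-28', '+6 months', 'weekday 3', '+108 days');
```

2029-12-15

Adding +6 months to 2029-02-28 gives 2029-08-28.
`weekday 3` advances to the next Wednesday; 2029-08-28 is a Tuesday, so it moves forward to 2029-08-29.
Applying '+108 days' to 2029-08-29: counting 108 days forward gives 2029-12-15.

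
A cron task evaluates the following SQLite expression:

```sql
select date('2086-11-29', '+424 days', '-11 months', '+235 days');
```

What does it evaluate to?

Applying '+424 days' to 2086-11-29: counting 424 days forward gives 2088-01-27.
Adding -11 months to 2088-01-27 gives 2087-02-27.
Applying '+235 days' to 2087-02-27: counting 235 days forward gives 2087-10-20.

2087-10-20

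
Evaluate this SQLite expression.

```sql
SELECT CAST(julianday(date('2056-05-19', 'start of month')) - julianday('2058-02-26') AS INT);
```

-666

`start of month` rewinds 2056-05-19 to 2056-05-01.
30 days remain in May 2056 after the 1st (31 − 1).
Full months from June 2056 through January 2058 contribute their day counts.
Then 26 days into February 2058.
Total: 30 + 30 + 31 + 31 + 30 + 31 + 30 + 31 + 31 + 28 + 31 + 30 + 31 + 30 + 31 + 31 + 30 + 31 + 30 + 31 + 31 + 26 = 666.
The subtraction is earlier − later, so the result is −666 → -666.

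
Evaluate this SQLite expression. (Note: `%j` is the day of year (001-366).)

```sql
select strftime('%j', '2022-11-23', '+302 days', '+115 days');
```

014

First apply '+302 days', '+115 days': 2022-11-23 → 2024-01-14.
Day-of-year for 2024-01-14: days since 2024-01-01 inclusive = 14, zero-padded to 014.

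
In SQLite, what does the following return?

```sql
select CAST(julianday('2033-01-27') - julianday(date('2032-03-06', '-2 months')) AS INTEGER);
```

387

Adding -2 months to 2032-03-06 gives 2032-01-06.
25 days remain in January 2032 after the 6th (31 − 6).
Full months from February 2032 through December 2032 contribute their day counts.
Then 27 days into January 2033.
Total: 25 + 29 + 31 + 30 + 31 + 30 + 31 + 31 + 30 + 31 + 30 + 31 + 27 = 387.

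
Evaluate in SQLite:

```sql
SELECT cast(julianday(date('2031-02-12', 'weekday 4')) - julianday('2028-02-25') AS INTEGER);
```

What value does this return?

`weekday 4` advances to the next Thursday; 2031-02-12 is a Wednesday, so it moves forward to 2031-02-13.
4 days remain in February 2028 after the 25th (29 − 25).
Full months from March 2028 through January 2031 contribute their day counts.
Then 13 days into February 2031.
Total: 4 + 31 + 30 + 31 + 30 + 31 + 31 + 30 + 31 + 30 + 31 + 31 + 28 + 31 + 30 + 31 + 30 + 31 + 31 + 30 + 31 + 30 + 31 + 31 + 28 + 31 + 30 + 31 + 30 + 31 + 31 + 30 + 31 + 30 + 31 + 31 + 13 = 1084.

1084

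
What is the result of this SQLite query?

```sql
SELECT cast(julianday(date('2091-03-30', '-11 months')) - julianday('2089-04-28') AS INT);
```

Adding -11 months to 2091-03-30 gives 2090-04-30.
2 days remain in April 2089 after the 28th (30 − 28).
Full months from May 2089 through March 2090 contribute their day counts.
Then 30 days into April 2090.
Total: 2 + 31 + 30 + 31 + 31 + 30 + 31 + 30 + 31 + 31 + 28 + 31 + 30 = 367.

367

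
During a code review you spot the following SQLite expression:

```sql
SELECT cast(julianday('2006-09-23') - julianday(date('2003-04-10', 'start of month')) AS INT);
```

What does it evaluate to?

1271

`start of month` rewinds 2003-04-10 to 2003-04-01.
29 days remain in April 2003 after the 1st (30 − 1).
Full months from May 2003 through August 2006 contribute their day counts.
Then 23 days into September 2006.
Total: 29 + 31 + 30 + 31 + 31 + 30 + 31 + 30 + 31 + 31 + 29 + 31 + 30 + 31 + 30 + 31 + 31 + 30 + 31 + 30 + 31 + 31 + 28 + 31 + 30 + 31 + 30 + 31 + 31 + 30 + 31 + 30 + 31 + 31 + 28 + 31 + 30 + 31 + 30 + 31 + 31 + 23 = 1271.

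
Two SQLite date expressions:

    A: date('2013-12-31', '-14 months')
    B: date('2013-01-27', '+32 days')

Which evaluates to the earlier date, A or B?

A

A = 2012-10-31.
B = 2013-02-28.
A is earlier.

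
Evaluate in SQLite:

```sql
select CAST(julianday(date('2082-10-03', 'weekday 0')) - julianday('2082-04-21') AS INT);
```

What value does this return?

`weekday 0` advances to the next Sunday; 2082-10-03 is a Saturday, so it moves forward to 2082-10-04.
9 days remain in April 2082 after the 21st (30 − 21).
May 2082: 31 days.
June 2082: 30 days.
July 2082: 31 days.
August 2082: 31 days.
September 2082: 30 days.
Then 4 days into October 2082.
Total: 9 + 31 + 30 + 31 + 31 + 30 + 4 = 166.

166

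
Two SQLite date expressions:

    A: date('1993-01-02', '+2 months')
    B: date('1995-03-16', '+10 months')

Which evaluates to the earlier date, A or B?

A

A = 1993-03-02.
B = 1996-01-16.
A is earlier.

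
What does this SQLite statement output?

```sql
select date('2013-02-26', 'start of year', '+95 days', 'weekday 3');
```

`start of year` rewinds 2013-02-26 to 2013-01-01.
Applying '+95 days' to 2013-01-01: counting 95 days forward gives 2013-04-06.
`weekday 3` advances to the next Wednesday; 2013-04-06 is a Saturday, so it moves forward to 2013-04-10.

2013-04-10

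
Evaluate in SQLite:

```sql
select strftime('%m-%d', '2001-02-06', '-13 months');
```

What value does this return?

First apply '-13 months': 2001-02-06 → 2000-01-06.
`%m-%d` extracts the month-day: 01-06.

01-06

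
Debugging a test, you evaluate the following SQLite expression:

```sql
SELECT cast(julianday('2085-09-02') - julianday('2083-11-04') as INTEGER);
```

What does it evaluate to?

26 days remain in November 2083 after the 4th (30 − 4).
Full months from December 2083 through August 2085 contribute their day counts.
Then 2 days into September 2085.
Total: 26 + 31 + 31 + 29 + 31 + 30 + 31 + 30 + 31 + 31 + 30 + 31 + 30 + 31 + 31 + 28 + 31 + 30 + 31 + 30 + 31 + 31 + 2 = 668.

668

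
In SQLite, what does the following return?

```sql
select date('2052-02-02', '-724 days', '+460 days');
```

Applying '-724 days' to 2052-02-02: counting 724 days back gives 2050-02-08.
Applying '+460 days' to 2050-02-08: counting 460 days forward gives 2051-05-14.

2051-05-14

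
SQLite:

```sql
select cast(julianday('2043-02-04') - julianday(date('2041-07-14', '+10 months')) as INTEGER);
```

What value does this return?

266

Adding +10 months to 2041-07-14 gives 2042-05-14.
17 days remain in May 2042 after the 14th (31 − 14).
Full months from June 2042 through January 2043 contribute their day counts.
Then 4 days into February 2043.
Total: 17 + 30 + 31 + 31 + 30 + 31 + 30 + 31 + 31 + 4 = 266.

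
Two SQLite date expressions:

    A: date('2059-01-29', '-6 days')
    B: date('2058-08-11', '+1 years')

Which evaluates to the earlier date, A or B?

A

A = 2059-01-23.
B = 2059-08-11.
A is earlier.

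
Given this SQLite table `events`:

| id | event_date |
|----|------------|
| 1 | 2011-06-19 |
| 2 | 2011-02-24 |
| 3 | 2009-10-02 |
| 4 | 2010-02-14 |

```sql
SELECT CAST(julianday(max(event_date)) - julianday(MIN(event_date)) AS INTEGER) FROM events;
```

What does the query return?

625

MIN = 2009-10-02, MAX = 2011-06-19.
29 days remain in October 2009 after the 2nd (31 − 2).
Full months from November 2009 through May 2011 contribute their day counts.
Then 19 days into June 2011.
Total: 29 + 30 + 31 + 31 + 28 + 31 + 30 + 31 + 30 + 31 + 31 + 30 + 31 + 30 + 31 + 31 + 28 + 31 + 30 + 31 + 19 = 625.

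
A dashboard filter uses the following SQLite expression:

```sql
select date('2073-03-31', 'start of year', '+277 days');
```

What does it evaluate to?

2073-10-05

`start of year` rewinds 2073-03-31 to 2073-01-01.
Applying '+277 days' to 2073-01-01: counting 277 days forward gives 2073-10-05.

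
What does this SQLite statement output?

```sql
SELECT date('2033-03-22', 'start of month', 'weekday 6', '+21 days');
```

2033-03-26

`start of month` rewinds 2033-03-22 to 2033-03-01.
`weekday 6` advances to the next Saturday; 2033-03-01 is a Tuesday, so it moves forward to 2033-03-05.
Advancing 21 more days within March lands on 2033-03-26.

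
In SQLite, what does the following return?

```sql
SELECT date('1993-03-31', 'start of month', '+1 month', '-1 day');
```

1993-03-31

`start of month` rewinds 1993-03-31 to 1993-03-01.
Adding +1 month to 1993-03-01 gives 1993-04-01.
Going back 1 day from 1993-04-01 reaches 1993-03-31 (last day of March, 31 days).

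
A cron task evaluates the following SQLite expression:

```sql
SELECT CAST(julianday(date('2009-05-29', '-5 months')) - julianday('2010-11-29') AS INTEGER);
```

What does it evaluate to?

-700

Adding -5 months to 2009-05-29 gives 2008-12-29.
2 days remain in December 2008 after the 29th (31 − 29).
Full months from January 2009 through October 2010 contribute their day counts.
Then 29 days into November 2010.
Total: 2 + 31 + 28 + 31 + 30 + 31 + 30 + 31 + 31 + 30 + 31 + 30 + 31 + 31 + 28 + 31 + 30 + 31 + 30 + 31 + 31 + 30 + 31 + 29 = 700.
The subtraction is earlier − later, so the result is −700 → -700.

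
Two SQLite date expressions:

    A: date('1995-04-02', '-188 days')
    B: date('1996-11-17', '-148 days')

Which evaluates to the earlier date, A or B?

A = 1994-09-26.
B = 1996-06-22.
A is earlier.

A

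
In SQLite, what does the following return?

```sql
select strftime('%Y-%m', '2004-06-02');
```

`%Y-%m` extracts the year-month: 2004-06.

2004-06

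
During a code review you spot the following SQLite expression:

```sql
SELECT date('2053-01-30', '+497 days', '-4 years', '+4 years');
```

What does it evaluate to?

Applying '+497 days' to 2053-01-30: counting 497 days forward gives 2054-06-11.
Adding -4 years to 2054-06-11 gives 2050-06-11.
Adding +4 years to 2050-06-11 gives 2054-06-11.

2054-06-11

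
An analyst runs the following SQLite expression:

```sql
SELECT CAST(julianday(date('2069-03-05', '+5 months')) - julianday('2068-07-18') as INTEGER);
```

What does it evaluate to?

383

Adding +5 months to 2069-03-05 gives 2069-08-05.
13 days remain in July 2068 after the 18th (31 − 18).
Full months from August 2068 through July 2069 contribute their day counts.
Then 5 days into August 2069.
Total: 13 + 31 + 30 + 31 + 30 + 31 + 31 + 28 + 31 + 30 + 31 + 30 + 31 + 5 = 383.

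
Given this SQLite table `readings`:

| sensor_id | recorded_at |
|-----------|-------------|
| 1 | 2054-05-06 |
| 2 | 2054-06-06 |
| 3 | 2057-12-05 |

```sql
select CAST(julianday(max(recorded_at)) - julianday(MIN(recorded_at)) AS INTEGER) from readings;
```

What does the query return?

1309

MIN = 2054-05-06, MAX = 2057-12-05.
25 days remain in May 2054 after the 6th (31 − 6).
Full months from June 2054 through November 2057 contribute their day counts.
Then 5 days into December 2057.
Total: 25 + 30 + 31 + 31 + 30 + 31 + 30 + 31 + 31 + 28 + 31 + 30 + 31 + 30 + 31 + 31 + 30 + 31 + 30 + 31 + 31 + 29 + 31 + 30 + 31 + 30 + 31 + 31 + 30 + 31 + 30 + 31 + 31 + 28 + 31 + 30 + 31 + 30 + 31 + 31 + 30 + 31 + 30 + 5 = 1309.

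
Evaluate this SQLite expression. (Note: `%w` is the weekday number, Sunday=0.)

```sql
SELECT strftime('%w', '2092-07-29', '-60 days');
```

First apply '-60 days': 2092-07-29 → 2092-05-30.
2092-05-30 is a Friday; with Sunday=0 that is 5.

5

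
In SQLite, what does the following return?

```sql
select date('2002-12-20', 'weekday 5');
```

2002-12-20

`weekday 5` advances to the next Friday; 2002-12-20 is already a Friday, so it stays at 2002-12-20.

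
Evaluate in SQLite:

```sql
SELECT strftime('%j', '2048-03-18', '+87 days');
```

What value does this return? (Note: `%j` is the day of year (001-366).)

First apply '+87 days': 2048-03-18 → 2048-06-13.
Day-of-year for 2048-06-13: days since 2048-01-01 inclusive = 165, zero-padded to 165.

165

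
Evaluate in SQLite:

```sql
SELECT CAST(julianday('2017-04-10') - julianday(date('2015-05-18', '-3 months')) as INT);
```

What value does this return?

Adding -3 months to 2015-05-18 gives 2015-02-18.
10 days remain in February 2015 after the 18th (28 − 18).
Full months from March 2015 through March 2017 contribute their day counts.
Then 10 days into April 2017.
Total: 10 + 31 + 30 + 31 + 30 + 31 + 31 + 30 + 31 + 30 + 31 + 31 + 29 + 31 + 30 + 31 + 30 + 31 + 31 + 30 + 31 + 30 + 31 + 31 + 28 + 31 + 10 = 782.

782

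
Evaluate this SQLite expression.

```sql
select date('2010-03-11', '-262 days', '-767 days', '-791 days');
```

2005-03-17

Applying '-262 days' to 2010-03-11: counting 262 days back gives 2009-06-22.
Applying '-767 days' to 2009-06-22: counting 767 days back gives 2007-05-17.
Applying '-791 days' to 2007-05-17: counting 791 days back gives 2005-03-17.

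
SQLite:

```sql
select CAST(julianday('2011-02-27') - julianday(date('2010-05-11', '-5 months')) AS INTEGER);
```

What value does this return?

443

Adding -5 months to 2010-05-11 gives 2009-12-11.
20 days remain in December 2009 after the 11th (31 − 11).
Full months from January 2010 through January 2011 contribute their day counts.
Then 27 days into February 2011.
Total: 20 + 31 + 28 + 31 + 30 + 31 + 30 + 31 + 31 + 30 + 31 + 30 + 31 + 31 + 27 = 443.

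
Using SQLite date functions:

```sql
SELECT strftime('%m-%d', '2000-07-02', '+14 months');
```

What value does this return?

09-02

First apply '+14 months': 2000-07-02 → 2001-09-02.
`%m-%d` extracts the month-day: 09-02.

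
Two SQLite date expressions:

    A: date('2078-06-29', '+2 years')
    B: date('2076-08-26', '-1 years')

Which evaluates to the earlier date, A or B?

A = 2080-06-29.
B = 2075-08-26.
B is earlier.

B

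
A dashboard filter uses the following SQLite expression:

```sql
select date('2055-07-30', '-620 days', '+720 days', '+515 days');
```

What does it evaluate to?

2057-04-05

Applying '-620 days' to 2055-07-30: counting 620 days back gives 2053-11-17.
Applying '+720 days' to 2053-11-17: counting 720 days forward gives 2055-11-07.
Applying '+515 days' to 2055-11-07: counting 515 days forward gives 2057-04-05.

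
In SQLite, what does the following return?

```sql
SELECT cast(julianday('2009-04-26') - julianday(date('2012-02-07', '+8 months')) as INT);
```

Adding +8 months to 2012-02-07 gives 2012-10-07.
4 days remain in April 2009 after the 26th (30 − 26).
Full months from May 2009 through September 2012 contribute their day counts.
Then 7 days into October 2012.
Total: 4 + 31 + 30 + 31 + 31 + 30 + 31 + 30 + 31 + 31 + 28 + 31 + 30 + 31 + 30 + 31 + 31 + 30 + 31 + 30 + 31 + 31 + 28 + 31 + 30 + 31 + 30 + 31 + 31 + 30 + 31 + 30 + 31 + 31 + 29 + 31 + 30 + 31 + 30 + 31 + 31 + 30 + 7 = 1260.
The subtraction is earlier − later, so the result is −1260 → -1260.

-1260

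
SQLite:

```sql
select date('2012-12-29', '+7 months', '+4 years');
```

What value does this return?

2017-07-29

Adding +7 months to 2012-12-29 gives 2013-07-29.
Adding +4 years to 2013-07-29 gives 2017-07-29.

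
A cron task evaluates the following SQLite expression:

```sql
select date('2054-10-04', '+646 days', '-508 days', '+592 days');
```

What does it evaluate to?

2056-10-03

Applying '+646 days' to 2054-10-04: counting 646 days forward gives 2056-07-11.
Applying '-508 days' to 2056-07-11: counting 508 days back gives 2055-02-19.
Applying '+592 days' to 2055-02-19: counting 592 days forward gives 2056-10-03.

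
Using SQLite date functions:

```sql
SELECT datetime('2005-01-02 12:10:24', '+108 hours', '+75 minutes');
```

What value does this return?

2005-01-07 01:25:24

+108 hours from 2005-01-02 12:10:24 is 2005-01-07 00:10:24 (crosses midnight).
75 minutes = 1h 15m; +75 minutes from 2005-01-07 00:10:24 is 2005-01-07 01:25:24.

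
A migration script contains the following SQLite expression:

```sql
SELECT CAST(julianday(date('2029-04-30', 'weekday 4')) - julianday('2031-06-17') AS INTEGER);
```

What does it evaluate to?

-775

`weekday 4` advances to the next Thursday; 2029-04-30 is a Monday, so it moves forward to 2029-05-03.
28 days remain in May 2029 after the 3rd (31 − 3).
Full months from June 2029 through May 2031 contribute their day counts.
Then 17 days into June 2031.
Total: 28 + 30 + 31 + 31 + 30 + 31 + 30 + 31 + 31 + 28 + 31 + 30 + 31 + 30 + 31 + 31 + 30 + 31 + 30 + 31 + 31 + 28 + 31 + 30 + 31 + 17 = 775.
The subtraction is earlier − later, so the result is −775 → -775.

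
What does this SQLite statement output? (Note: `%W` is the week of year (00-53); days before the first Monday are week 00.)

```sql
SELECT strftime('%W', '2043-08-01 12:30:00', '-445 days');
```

19

First apply '-445 days': 2043-08-01 12:30:00 → 2042-05-13 12:30:00.
2042-05-13 is a Tuesday. SQLite's %W counts Mondays since the year started; the result is 19.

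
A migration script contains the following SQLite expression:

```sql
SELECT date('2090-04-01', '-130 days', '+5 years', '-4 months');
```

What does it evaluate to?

Applying '-130 days' to 2090-04-01: counting 130 days back gives 2089-11-22.
Adding +5 years to 2089-11-22 gives 2094-11-22.
Adding -4 months to 2094-11-22 gives 2094-07-22.

2094-07-22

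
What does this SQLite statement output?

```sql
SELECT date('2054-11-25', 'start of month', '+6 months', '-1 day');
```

2055-04-30

`start of month` rewinds 2054-11-25 to 2054-11-01.
Adding +6 months to 2054-11-01 gives 2055-05-01.
Going back 1 day from 2055-05-01 reaches 2055-04-30 (last day of April, 30 days).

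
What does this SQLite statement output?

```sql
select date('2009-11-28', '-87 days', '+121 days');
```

Applying '-87 days' to 2009-11-28: counting 87 days back gives 2009-09-02.
Applying '+121 days' to 2009-09-02: counting 121 days forward gives 2010-01-01.

2010-01-01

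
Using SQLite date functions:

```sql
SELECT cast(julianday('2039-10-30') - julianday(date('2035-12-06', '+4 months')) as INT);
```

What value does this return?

Adding +4 months to 2035-12-06 gives 2036-04-06.
24 days remain in April 2036 after the 6th (30 − 6).
Full months from May 2036 through September 2039 contribute their day counts.
Then 30 days into October 2039.
Total: 24 + 31 + 30 + 31 + 31 + 30 + 31 + 30 + 31 + 31 + 28 + 31 + 30 + 31 + 30 + 31 + 31 + 30 + 31 + 30 + 31 + 31 + 28 + 31 + 30 + 31 + 30 + 31 + 31 + 30 + 31 + 30 + 31 + 31 + 28 + 31 + 30 + 31 + 30 + 31 + 31 + 30 + 30 = 1302.

1302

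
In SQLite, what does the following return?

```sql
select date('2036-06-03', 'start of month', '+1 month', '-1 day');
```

2036-06-30

`start of month` rewinds 2036-06-03 to 2036-06-01.
Adding +1 month to 2036-06-01 gives 2036-07-01.
Going back 1 day from 2036-07-01 reaches 2036-06-30 (last day of June, 30 days).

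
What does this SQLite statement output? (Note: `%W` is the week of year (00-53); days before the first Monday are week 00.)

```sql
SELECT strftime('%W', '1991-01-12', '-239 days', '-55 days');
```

First apply '-239 days', '-55 days': 1991-01-12 → 1990-03-24.
1990-03-24 is a Saturday. SQLite's %W counts Mondays since the year started; the result is 12.

12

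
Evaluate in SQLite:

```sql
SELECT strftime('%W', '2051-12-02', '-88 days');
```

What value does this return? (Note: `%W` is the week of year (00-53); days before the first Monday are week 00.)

36

First apply '-88 days': 2051-12-02 → 2051-09-05.
2051-09-05 is a Tuesday. SQLite's %W counts Mondays since the year started; the result is 36.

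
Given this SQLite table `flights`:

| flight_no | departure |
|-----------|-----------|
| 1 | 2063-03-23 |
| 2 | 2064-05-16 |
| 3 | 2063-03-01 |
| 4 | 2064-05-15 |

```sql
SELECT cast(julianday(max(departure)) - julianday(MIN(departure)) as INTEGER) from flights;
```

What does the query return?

MIN = 2063-03-01, MAX = 2064-05-16.
30 days remain in March 2063 after the 1st (31 − 1).
Full months from April 2063 through April 2064 contribute their day counts.
Then 16 days into May 2064.
Total: 30 + 30 + 31 + 30 + 31 + 31 + 30 + 31 + 30 + 31 + 31 + 29 + 31 + 30 + 16 = 442.

442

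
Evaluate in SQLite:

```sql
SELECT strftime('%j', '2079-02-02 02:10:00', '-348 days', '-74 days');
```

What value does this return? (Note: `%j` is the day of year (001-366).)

341

First apply '-348 days', '-74 days': 2079-02-02 02:10:00 → 2077-12-07 02:10:00.
Day-of-year for 2077-12-07: days since 2077-01-01 inclusive = 341, zero-padded to 341.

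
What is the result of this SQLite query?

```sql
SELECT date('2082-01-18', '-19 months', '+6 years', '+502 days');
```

Adding -19 months to 2082-01-18 gives 2080-06-18.
Adding +6 years to 2080-06-18 gives 2086-06-18.
Applying '+502 days' to 2086-06-18: counting 502 days forward gives 2087-11-02.

2087-11-02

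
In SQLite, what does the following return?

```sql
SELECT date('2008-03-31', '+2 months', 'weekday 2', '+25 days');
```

2008-06-28

Adding +2 months to 2008-03-31 gives 2008-05-31.
`weekday 2` advances to the next Tuesday; 2008-05-31 is a Saturday, so it moves forward to 2008-06-03.
Advancing 25 more days within June lands on 2008-06-28.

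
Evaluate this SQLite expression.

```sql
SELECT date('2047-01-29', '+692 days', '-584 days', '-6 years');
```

Applying '+692 days' to 2047-01-29: counting 692 days forward gives 2048-12-21.
Applying '-584 days' to 2048-12-21: counting 584 days back gives 2047-05-17.
Adding -6 years to 2047-05-17 gives 2041-05-17.

2041-05-17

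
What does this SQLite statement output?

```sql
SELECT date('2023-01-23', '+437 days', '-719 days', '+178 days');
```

2022-10-11

Applying '+437 days' to 2023-01-23: counting 437 days forward gives 2024-04-04.
Applying '-719 days' to 2024-04-04: counting 719 days back gives 2022-04-16.
Applying '+178 days' to 2022-04-16: counting 178 days forward gives 2022-10-11.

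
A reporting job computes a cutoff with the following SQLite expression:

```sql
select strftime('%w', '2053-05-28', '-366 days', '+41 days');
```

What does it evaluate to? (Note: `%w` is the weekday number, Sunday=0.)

First apply '-366 days', '+41 days': 2053-05-28 → 2052-07-07.
2052-07-07 is a Sunday; with Sunday=0 that is 0.

0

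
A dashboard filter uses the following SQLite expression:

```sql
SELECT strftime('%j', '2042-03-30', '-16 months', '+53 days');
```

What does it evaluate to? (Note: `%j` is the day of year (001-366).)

022

First apply '-16 months', '+53 days': 2042-03-30 → 2041-01-22.
Day-of-year for 2041-01-22: days since 2041-01-01 inclusive = 22, zero-padded to 022.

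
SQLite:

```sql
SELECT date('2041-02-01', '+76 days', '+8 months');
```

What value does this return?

Applying '+76 days' to 2041-02-01: counting 76 days forward gives 2041-04-18.
Adding +8 months to 2041-04-18 gives 2041-12-18.

2041-12-18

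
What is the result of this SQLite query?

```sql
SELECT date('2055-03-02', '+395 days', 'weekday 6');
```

Applying '+395 days' to 2055-03-02: counting 395 days forward gives 2056-03-31.
`weekday 6` advances to the next Saturday; 2056-03-31 is a Friday, so it moves forward to 2056-04-01.

2056-04-01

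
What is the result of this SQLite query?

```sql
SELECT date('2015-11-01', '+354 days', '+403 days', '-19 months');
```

Applying '+354 days' to 2015-11-01: counting 354 days forward gives 2016-10-20.
Applying '+403 days' to 2016-10-20: counting 403 days forward gives 2017-11-27.
Adding -19 months to 2017-11-27 gives 2016-04-27.

2016-04-27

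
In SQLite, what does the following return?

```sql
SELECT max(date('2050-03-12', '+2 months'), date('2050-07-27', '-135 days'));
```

2050-05-12

date('2050-03-12', '+2 months') → 2050-05-12.
date('2050-07-27', '-135 days') → 2050-03-14.
Later of the two is 2050-05-12.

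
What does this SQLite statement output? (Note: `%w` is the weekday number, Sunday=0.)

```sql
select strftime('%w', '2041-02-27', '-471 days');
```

1

First apply '-471 days': 2041-02-27 → 2039-11-14.
2039-11-14 is a Monday; with Sunday=0 that is 1.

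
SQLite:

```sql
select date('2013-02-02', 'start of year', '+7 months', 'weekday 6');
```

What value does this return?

`start of year` rewinds 2013-02-02 to 2013-01-01.
Adding +7 months to 2013-01-01 gives 2013-08-01.
`weekday 6` advances to the next Saturday; 2013-08-01 is a Thursday, so it moves forward to 2013-08-03.

2013-08-03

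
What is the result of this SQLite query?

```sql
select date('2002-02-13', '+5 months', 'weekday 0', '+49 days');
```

Adding +5 months to 2002-02-13 gives 2002-07-13.
`weekday 0` advances to the next Sunday; 2002-07-13 is a Saturday, so it moves forward to 2002-07-14.
Applying '+49 days' to 2002-07-14: counting 49 days forward gives 2002-09-01.

2002-09-01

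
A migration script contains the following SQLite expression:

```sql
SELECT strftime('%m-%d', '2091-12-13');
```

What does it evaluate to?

`%m-%d` extracts the month-day: 12-13.

12-13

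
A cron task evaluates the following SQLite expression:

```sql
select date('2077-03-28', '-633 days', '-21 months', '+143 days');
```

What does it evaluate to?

2074-02-24

Applying '-633 days' to 2077-03-28: counting 633 days back gives 2075-07-04.
Adding -21 months to 2075-07-04 gives 2073-10-04.
Applying '+143 days' to 2073-10-04: counting 143 days forward gives 2074-02-24.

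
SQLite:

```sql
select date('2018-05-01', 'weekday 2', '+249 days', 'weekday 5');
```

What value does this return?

`weekday 2` advances to the next Tuesday; 2018-05-01 is already a Tuesday, so it stays at 2018-05-01.
Applying '+249 days' to 2018-05-01: counting 249 days forward gives 2019-01-05.
`weekday 5` advances to the next Friday; 2019-01-05 is a Saturday, so it moves forward to 2019-01-11.

2019-01-11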